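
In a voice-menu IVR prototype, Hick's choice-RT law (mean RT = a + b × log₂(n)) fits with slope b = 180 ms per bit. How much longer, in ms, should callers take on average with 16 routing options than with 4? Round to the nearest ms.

ΔRT = (a + b log₂ n₂) − (a + b log₂ n₁) = b·(log₂ n₂ − log₂ n₁).
log₂(16) − log₂(4) = log₂(16/4) = log₂(4) = 2.
ΔRT = 180 × 2.0000 = 360.000 ms.

360 ms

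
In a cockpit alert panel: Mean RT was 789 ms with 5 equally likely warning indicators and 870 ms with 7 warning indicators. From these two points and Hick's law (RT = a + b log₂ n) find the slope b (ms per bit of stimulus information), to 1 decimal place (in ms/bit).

166.9 ms/bit

Slope: b = (870 − 789) / (log₂ 7 − log₂ 5) = 81/0.4854 = 166.863 ms/bit.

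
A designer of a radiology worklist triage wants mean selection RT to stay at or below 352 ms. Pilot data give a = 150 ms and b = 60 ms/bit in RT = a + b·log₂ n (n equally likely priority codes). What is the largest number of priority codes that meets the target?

10

Set 150 + 60·log₂ n ≤ 352 → log₂ n ≤ (352 − 150)/60 = 3.3667.
So n ≤ 2^3.3667 = 10.315; the largest integer n is 10.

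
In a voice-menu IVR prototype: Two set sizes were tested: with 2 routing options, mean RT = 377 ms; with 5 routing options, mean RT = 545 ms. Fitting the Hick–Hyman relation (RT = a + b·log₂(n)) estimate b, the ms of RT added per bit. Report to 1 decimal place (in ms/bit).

127.1 ms/bit

Slope: b = (545 − 377) / (log₂ 5 − log₂ 2) = 168/1.3219 = 127.087 ms/bit.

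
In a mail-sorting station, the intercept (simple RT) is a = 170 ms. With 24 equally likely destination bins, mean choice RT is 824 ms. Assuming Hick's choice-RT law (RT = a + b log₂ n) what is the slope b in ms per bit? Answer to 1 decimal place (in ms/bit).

log₂(24) = 4.5850 bits.
b = (RT − a)/log₂ n = (824 − 170) / 4.5850 = 142.640 ms/bit.

142.6 ms/bit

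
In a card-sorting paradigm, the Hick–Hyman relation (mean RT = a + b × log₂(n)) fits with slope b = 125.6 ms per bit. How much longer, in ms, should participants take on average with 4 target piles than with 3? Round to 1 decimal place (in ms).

52.1 ms

The intercept a cancels: ΔRT = b·(log₂ n₂ − log₂ n₁) = b·log₂(n₂/n₁).
log₂(4) − log₂(3) = 2 − 1.5850 = 0.4150.
ΔRT = 125.6 × 0.4150 = 52.129 ms.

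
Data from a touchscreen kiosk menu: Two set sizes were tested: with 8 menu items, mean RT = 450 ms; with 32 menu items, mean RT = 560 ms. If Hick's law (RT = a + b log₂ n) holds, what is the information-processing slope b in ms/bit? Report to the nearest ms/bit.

55 ms/bit

b = (RT₂ − RT₁)/(log₂ n₂ − log₂ n₁) = (560 − 450)/(5 − 3) = 55 ms/bit.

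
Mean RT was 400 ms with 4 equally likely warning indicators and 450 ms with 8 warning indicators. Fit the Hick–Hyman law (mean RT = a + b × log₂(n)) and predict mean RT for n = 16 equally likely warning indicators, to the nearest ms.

500 ms

RT is linear in log₂ n, so two points fix the line:
  b = (450 − 400) / (log₂ 8 − log₂ 4) = 50 / (3 − 2) = 50 ms/bit
  a = 400 − 50 × 2 = 300 ms
Then RT(16) = 300 + 50 × log₂ 16 = 300 + 50 × 4 ≈ 500.000 ms.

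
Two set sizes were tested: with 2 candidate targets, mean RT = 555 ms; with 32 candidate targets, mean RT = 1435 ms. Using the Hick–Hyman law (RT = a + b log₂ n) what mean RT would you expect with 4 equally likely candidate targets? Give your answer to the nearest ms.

Fit slope and intercept:
  b = (1435 − 555) / (log₂ 32 − log₂ 2) = 880 / (5 − 1) = 220 ms/bit
  a = 555 − 220 × 1 = 335 ms
Then RT(4) = 335 + 220 × log₂ 4 = 335 + 220 × 2 ≈ 775.000 ms.

775 ms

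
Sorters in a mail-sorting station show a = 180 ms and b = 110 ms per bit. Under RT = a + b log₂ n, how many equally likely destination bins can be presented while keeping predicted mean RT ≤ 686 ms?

24

110·log₂ n ≤ 686 − 180 = 506, giving log₂ n ≤ 4.6000 and n ≤ 24.251. The largest whole number is 24.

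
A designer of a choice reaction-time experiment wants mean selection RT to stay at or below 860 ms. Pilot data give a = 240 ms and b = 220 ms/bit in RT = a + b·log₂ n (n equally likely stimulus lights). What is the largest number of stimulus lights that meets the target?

220·log₂ n ≤ 860 − 240 = 620, giving log₂ n ≤ 2.8182 and n ≤ 7.053. The largest whole number is 7.

7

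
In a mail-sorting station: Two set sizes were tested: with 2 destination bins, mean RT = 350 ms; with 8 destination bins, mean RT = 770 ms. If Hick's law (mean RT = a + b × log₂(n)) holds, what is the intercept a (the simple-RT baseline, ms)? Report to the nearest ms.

140 ms

b = (RT₂ − RT₁)/(log₂ n₂ − log₂ n₁) = (770 − 350)/(3 − 1) = 210 ms/bit.
Intercept: a = 350 − 210·log₂(2) = 140.000 ms.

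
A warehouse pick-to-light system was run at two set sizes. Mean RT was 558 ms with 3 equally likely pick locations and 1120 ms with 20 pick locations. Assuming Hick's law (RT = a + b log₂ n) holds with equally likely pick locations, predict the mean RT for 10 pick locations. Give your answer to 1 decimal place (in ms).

Fit slope and intercept:
  b = (1120 − 558) / (log₂ 20 − log₂ 3) = 562 / (4.3219 − 1.5850) = 205.337 ms/bit
  a = 558 − 205.337 × 1.5850 = 232.549 ms
Then RT(10) = 232.549 + 205.337 × log₂ 10 = 232.549 + 205.337 × 3.3219 ≈ 914.663 ms.

914.7 ms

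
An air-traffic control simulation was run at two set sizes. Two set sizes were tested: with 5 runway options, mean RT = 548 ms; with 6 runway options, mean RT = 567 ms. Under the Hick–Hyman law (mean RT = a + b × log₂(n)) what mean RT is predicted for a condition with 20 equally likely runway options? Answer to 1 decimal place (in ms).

692.5 ms

Fit slope and intercept:
  b = (567 − 548) / (log₂ 6 − log₂ 5) = 19 / (2.5850 − 2.3219) = 72.234 ms/bit
  a = 548 − 72.234 × 2.3219 = 380.278 ms
Then RT(20) = 380.278 + 72.234 × log₂ 20 = 380.278 + 72.234 × 4.3219 ≈ 692.468 ms.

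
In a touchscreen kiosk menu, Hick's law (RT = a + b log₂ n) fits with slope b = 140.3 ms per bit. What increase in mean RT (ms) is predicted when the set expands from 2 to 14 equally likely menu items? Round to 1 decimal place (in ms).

The intercept a cancels: ΔRT = b·(log₂ n₂ − log₂ n₁) = b·log₂(n₂/n₁).
log₂(14) − log₂(2) = 3.8074 − 1 = 2.8074.
ΔRT = 140.3 × 2.8074 = 393.872 ms.

393.9 ms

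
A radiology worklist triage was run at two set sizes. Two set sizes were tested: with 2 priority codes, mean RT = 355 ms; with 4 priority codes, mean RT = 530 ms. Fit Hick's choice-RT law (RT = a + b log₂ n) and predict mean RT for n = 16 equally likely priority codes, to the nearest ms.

Fit slope and intercept:
  b = (530 − 355) / (log₂ 4 − log₂ 2) = 175 / (2 − 1) = 175 ms/bit
  a = 355 − 175 × 1 = 180 ms
Then RT(16) = 180 + 175 × log₂ 16 = 180 + 175 × 4 ≈ 880.000 ms.

880 ms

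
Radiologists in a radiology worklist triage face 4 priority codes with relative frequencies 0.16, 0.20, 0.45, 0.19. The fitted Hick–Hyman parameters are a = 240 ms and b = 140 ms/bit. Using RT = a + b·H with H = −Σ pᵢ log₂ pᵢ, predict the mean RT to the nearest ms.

Entropy contributions −pᵢ log₂ pᵢ: 0.4230, 0.4644, 0.5184, 0.4552; sum H = 1.8610 bits.
RT = a + bH = 240 + 140·1.8610 = 500.54 ms.

501 ms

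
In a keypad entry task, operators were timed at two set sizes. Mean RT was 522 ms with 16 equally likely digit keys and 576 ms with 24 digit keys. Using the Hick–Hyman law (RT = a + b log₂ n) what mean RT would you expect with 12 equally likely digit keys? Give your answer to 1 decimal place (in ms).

483.7 ms

With log₂ n on the abscissa the relation is linear; from the two conditions:
  b = (576 − 522) / (log₂ 24 − log₂ 16) = 54 / (4.5850 − 4) = 92.314 ms/bit
  a = 522 − 92.314 × 4 = 152.746 ms
Then RT(12) = 152.746 + 92.314 × log₂ 12 = 152.746 + 92.314 × 3.5850 ≈ 483.686 ms.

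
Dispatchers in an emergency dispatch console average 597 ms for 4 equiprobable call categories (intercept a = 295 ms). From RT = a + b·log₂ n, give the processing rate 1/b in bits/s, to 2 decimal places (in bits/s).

6.62 bits/s

Choice component = 597 − 295 = 302 ms over log₂(4) = 2 bits.
b = 302 / 2 = 151.000 ms/bit, so 1/b = 6.623 bits/s.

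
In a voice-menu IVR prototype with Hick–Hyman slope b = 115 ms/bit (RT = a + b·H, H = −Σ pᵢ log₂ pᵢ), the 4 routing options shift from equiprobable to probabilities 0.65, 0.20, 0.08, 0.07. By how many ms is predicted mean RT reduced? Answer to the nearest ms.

66 ms

Equiprobable entropy H₀ = log₂ 4 = 2.0000 bits.
Skewed entropy H = −Σ pᵢ log₂ pᵢ = 1.4284 bits.
ΔRT = b·(H₀ − H) = 115 × 0.5716 = 65.73 ms.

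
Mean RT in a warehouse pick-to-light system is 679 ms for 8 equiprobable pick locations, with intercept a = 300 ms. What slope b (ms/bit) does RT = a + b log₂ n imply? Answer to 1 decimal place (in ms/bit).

126.3 ms/bit

b = (679 − 300) / log₂(8) = 379 / 3 = 126.333 ms/bit.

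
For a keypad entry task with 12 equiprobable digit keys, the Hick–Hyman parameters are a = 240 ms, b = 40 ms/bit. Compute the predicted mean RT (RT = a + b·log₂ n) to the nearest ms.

log₂(12) = 3.5850 bits, so RT = 240 + 40 × 3.5850 ≈ 383.399 ms.

383 ms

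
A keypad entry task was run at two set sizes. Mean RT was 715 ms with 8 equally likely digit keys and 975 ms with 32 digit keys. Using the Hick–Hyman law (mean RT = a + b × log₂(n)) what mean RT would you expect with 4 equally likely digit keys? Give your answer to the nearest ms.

RT is linear in log₂ n, so two points fix the line:
  b = (975 − 715) / (log₂ 32 − log₂ 8) = 260 / (5 − 3) = 130 ms/bit
  a = 715 − 130 × 3 = 325 ms
Then RT(4) = 325 + 130 × log₂ 4 = 325 + 130 × 2 ≈ 585.000 ms.

585 ms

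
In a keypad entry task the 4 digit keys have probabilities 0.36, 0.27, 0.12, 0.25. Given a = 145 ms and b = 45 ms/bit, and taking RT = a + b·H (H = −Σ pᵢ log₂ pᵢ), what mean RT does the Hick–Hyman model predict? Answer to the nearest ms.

Entropy contributions −pᵢ log₂ pᵢ: 0.5306, 0.5100, 0.3671, 0.5000; sum H = 1.9077 bits.
RT = a + bH = 145 + 45·1.9077 = 230.85 ms.

231 ms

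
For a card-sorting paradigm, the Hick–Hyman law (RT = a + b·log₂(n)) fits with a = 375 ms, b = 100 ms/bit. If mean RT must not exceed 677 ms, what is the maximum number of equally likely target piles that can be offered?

8

100·log₂ n ≤ 677 − 375 = 302, giving log₂ n ≤ 3.0200 and n ≤ 8.112. The largest whole number is 8.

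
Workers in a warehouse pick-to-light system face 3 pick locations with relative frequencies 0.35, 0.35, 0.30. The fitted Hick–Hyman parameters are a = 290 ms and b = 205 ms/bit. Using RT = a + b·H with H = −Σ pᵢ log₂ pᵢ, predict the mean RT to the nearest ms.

614 ms

Entropy contributions −pᵢ log₂ pᵢ: 0.5301, 0.5301, 0.5211; sum H = 1.5813 bits.
RT = a + bH = 290 + 205·1.5813 = 614.16 ms.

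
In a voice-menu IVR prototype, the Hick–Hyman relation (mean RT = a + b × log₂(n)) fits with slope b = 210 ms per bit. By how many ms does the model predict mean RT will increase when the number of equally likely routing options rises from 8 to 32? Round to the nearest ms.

ΔRT = (a + b log₂ n₂) − (a + b log₂ n₁) = b·(log₂ n₂ − log₂ n₁).
log₂(32) − log₂(8) = log₂(32/8) = log₂(4) = 2.
ΔRT = 210 × 2.0000 = 420.000 ms.

420 ms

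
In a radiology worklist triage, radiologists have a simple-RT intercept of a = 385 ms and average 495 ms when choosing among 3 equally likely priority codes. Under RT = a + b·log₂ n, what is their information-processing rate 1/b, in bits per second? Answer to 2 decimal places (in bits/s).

b = (495 − 385)/log₂ 3 = 110/1.5850 = 69.402 ms per bit = 0.06940 s/bit; the reciprocal is 14.409 bits/s.

14.41 bits/s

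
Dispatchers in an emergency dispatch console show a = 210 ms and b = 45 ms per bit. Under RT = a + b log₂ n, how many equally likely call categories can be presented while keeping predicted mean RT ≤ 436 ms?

Set 210 + 45·log₂ n ≤ 436 → log₂ n ≤ (436 − 210)/45 = 5.0222.
So n ≤ 2^5.0222 = 32.497; the largest integer n is 32.

32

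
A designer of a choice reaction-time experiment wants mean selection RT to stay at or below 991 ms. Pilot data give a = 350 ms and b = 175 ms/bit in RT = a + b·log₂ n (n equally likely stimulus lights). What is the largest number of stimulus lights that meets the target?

12

Set 350 + 175·log₂ n ≤ 991 → log₂ n ≤ (991 − 350)/175 = 3.6629.
So n ≤ 2^3.6629 = 12.666; the largest integer n is 12.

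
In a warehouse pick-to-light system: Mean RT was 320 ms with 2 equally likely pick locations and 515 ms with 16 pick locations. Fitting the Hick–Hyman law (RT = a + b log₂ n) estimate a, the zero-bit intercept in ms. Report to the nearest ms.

255 ms

The slope on a log₂ axis is (515 − 320) / (4 − 1) = 65 ms/bit.
Intercept: a = 320 − 65·log₂(2) = 255.000 ms.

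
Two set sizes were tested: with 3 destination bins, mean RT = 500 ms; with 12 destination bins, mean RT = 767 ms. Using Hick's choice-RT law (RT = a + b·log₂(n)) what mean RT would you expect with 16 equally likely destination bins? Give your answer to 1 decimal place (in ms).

Fit slope and intercept:
  b = (767 − 500) / (log₂ 12 − log₂ 3) = 267 / (3.5850 − 1.5850) = 133.500 ms/bit
  a = 500 − 133.500 × 1.5850 = 288.408 ms
Then RT(16) = 288.408 + 133.500 × log₂ 16 = 288.408 + 133.500 × 4 ≈ 822.408 ms.

822.4 ms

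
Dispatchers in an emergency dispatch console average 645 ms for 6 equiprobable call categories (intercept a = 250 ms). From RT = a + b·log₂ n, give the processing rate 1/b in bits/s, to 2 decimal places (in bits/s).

6.54 bits/s

Choice component = 645 − 250 = 395 ms over log₂(6) = 2.5850 bits.
b = 395 / 2.5850 = 152.807 ms/bit, so 1/b = 6.544 bits/s.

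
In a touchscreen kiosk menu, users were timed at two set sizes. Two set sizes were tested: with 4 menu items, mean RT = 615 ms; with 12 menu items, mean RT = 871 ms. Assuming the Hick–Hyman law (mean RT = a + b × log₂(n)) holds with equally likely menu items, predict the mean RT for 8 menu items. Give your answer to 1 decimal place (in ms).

Solve the two-equation system in a and b:
  b = (871 − 615) / (log₂ 12 − log₂ 4) = 256 / (3.5850 − 2) = 161.518 ms/bit
  a = 615 − 161.518 × 2 = 291.964 ms
Then RT(8) = 291.964 + 161.518 × log₂ 8 = 291.964 + 161.518 × 3 ≈ 776.518 ms.

776.5 ms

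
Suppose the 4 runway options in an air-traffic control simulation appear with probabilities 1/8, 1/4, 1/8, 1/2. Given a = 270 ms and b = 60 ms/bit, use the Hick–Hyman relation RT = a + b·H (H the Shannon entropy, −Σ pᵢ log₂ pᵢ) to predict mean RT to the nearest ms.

Each term −pᵢ log₂ pᵢ: 0.125·3 + 0.25·2 + 0.125·3 + 0.5·1; summed, H = 1.750 bits.
Mean RT = a + bH = 270 + 60·1.750 = 375.00 ms.

375 ms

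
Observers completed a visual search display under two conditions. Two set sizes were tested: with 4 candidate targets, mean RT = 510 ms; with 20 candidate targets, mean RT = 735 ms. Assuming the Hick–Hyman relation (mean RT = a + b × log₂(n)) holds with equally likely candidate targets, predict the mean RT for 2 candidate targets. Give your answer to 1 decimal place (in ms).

413.1 ms

RT is linear in log₂ n, so two points fix the line:
  b = (735 − 510) / (log₂ 20 − log₂ 4) = 225 / (4.3219 − 2) = 96.902 ms/bit
  a = 510 − 96.902 × 2 = 316.196 ms
Then RT(2) = 316.196 + 96.902 × log₂ 2 = 316.196 + 96.902 × 1 ≈ 413.098 ms.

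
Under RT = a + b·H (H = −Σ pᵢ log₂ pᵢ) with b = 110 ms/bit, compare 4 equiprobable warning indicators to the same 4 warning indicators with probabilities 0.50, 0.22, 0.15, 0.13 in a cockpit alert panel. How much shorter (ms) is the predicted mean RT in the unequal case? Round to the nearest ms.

The RT saving is b·ΔH. Equiprobable H₀ = log₂(4) = 2.0000 bits; with the given probabilities H = 1.7738 bits.
b·(H₀ − H) = 110 × (2.0000 − 1.7738) = 24.89 ms.

25 ms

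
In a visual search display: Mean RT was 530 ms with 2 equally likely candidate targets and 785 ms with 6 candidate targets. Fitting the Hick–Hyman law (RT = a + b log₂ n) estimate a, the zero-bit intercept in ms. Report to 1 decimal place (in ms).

369.1 ms

b = (RT₂ − RT₁)/(log₂ n₂ − log₂ n₁) = (785 − 530)/(2.5850 − 1) = 160.887 ms/bit.
a = RT₁ − b·log₂ n₁ = 530 − 160.887 × 1 = 369.113 ms.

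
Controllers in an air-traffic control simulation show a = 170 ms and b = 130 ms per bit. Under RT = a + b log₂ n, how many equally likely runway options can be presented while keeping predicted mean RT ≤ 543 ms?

Set 170 + 130·log₂ n ≤ 543 → log₂ n ≤ (543 − 170)/130 = 2.8692.
So n ≤ 2^2.8692 = 7.307; the largest integer n is 7.

7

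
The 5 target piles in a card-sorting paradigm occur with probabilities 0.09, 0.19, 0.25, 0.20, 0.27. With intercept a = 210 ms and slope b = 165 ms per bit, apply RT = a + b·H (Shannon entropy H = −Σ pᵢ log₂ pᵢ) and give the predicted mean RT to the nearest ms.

Entropy contributions −pᵢ log₂ pᵢ: 0.3127, 0.4552, 0.5000, 0.4644, 0.5100; sum H = 2.2423 bits.
RT = a + bH = 210 + 165·2.2423 = 579.98 ms.

580 ms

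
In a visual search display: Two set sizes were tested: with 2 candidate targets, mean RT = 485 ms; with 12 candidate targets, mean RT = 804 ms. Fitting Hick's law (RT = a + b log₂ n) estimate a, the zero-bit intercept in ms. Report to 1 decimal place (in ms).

The slope on a log₂ axis is (804 − 485) / (3.5850 − 1) = 123.406 ms/bit.
a = RT₁ − b·log₂ n₁ = 485 − 123.406 × 1 = 361.594 ms.

361.6 ms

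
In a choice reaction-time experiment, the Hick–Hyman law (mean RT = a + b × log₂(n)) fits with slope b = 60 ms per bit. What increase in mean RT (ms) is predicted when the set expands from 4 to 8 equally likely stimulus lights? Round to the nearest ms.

60 ms

ΔRT = (a + b log₂ n₂) − (a + b log₂ n₁) = b·(log₂ n₂ − log₂ n₁).
log₂(8) − log₂(4) = log₂(8/4) = log₂(2) = 1.
ΔRT = 60 × 1.0000 = 60.000 ms.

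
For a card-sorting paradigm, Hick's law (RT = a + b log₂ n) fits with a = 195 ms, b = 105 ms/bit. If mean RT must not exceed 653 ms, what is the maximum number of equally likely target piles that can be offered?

20

105·log₂ n ≤ 653 − 195 = 458, giving log₂ n ≤ 4.3619 and n ≤ 20.562. The largest whole number is 20.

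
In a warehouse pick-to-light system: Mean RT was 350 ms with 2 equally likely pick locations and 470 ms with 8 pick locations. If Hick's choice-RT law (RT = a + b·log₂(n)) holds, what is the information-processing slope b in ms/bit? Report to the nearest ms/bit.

b = (RT₂ − RT₁)/(log₂ n₂ − log₂ n₁) = (470 − 350)/(3 − 1) = 60 ms/bit.

60 ms/bit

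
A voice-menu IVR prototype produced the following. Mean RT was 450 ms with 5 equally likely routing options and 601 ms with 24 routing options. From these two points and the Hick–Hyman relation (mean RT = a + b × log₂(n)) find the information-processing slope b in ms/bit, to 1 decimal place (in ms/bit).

Slope: b = (601 − 450) / (log₂ 24 − log₂ 5) = 151/2.2630 = 66.725 ms/bit.

66.7 ms/bit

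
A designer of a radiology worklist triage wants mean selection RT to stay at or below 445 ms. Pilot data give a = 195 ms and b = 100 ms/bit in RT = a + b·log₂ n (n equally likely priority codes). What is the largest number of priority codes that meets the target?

5

Set 195 + 100·log₂ n ≤ 445 → log₂ n ≤ (445 − 195)/100 = 2.5000.
So n ≤ 2^2.5000 = 5.657; the largest integer n is 5.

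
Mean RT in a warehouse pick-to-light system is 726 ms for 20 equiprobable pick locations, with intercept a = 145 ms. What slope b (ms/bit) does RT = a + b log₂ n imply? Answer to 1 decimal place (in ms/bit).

134.4 ms/bit

20 alternatives carry log₂ 20 = 4.3219 bits; the choice cost is 726 − 145 = 581 ms, so b = 581/4.3219 = 134.431 ms/bit.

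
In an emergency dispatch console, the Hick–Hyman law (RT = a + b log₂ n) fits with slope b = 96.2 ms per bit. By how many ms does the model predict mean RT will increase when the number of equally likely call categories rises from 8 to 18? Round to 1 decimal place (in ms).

112.5 ms

The intercept a cancels: ΔRT = b·(log₂ n₂ − log₂ n₁) = b·log₂(n₂/n₁).
log₂(18) − log₂(8) = 4.1699 − 3 = 1.1699.
ΔRT = 96.2 × 1.1699 = 112.547 ms.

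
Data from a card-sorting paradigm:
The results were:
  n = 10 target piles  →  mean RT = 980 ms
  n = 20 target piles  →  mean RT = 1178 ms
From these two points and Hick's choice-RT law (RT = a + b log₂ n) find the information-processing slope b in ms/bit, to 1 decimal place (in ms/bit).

Slope: b = (1178 − 980) / (log₂ 20 − log₂ 10) = 198/1.0000 = 198.000 ms/bit.

198.0 ms/bit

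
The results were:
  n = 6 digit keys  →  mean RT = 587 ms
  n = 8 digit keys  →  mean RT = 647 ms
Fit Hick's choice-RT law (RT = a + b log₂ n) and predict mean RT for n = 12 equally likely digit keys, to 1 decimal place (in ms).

731.6 ms

Fit slope and intercept:
  b = (647 − 587) / (log₂ 8 − log₂ 6) = 60 / (3 − 2.5850) = 144.565 ms/bit
  a = 587 − 144.565 × 2.5850 = 213.304 ms
Then RT(12) = 213.304 + 144.565 × log₂ 12 = 213.304 + 144.565 × 3.5850 ≈ 731.565 ms.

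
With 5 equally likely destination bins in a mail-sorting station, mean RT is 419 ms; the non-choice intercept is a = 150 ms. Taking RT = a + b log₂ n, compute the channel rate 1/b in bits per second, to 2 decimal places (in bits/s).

Choice component = 419 − 150 = 269 ms over log₂(5) = 2.3219 bits.
b = 269 / 2.3219 = 115.852 ms/bit, so 1/b = 8.632 bits/s.

8.63 bits/s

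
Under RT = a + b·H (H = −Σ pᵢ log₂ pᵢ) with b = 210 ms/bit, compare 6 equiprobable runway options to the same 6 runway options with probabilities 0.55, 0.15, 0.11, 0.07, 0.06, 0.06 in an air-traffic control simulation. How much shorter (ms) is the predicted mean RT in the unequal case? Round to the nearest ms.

The RT saving is b·ΔH. Equiprobable H₀ = log₂(6) = 2.5850 bits; with the given probabilities H = 1.9908 bits.
b·(H₀ − H) = 210 × (2.5850 − 1.9908) = 124.77 ms.

125 ms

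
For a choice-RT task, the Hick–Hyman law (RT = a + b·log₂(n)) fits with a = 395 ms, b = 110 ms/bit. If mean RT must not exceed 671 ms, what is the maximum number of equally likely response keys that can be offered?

5

Set 395 + 110·log₂ n ≤ 671 → log₂ n ≤ (671 − 395)/110 = 2.5091.
So n ≤ 2^2.5091 = 5.693; the largest integer n is 5.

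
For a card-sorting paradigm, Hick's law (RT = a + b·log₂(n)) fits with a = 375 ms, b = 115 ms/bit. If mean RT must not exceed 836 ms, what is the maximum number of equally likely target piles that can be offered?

16

Information budget: (836 − 375)/115 = 4.0087 bits, so n ≤ 2^4.0087 = 16.097 → at most 16.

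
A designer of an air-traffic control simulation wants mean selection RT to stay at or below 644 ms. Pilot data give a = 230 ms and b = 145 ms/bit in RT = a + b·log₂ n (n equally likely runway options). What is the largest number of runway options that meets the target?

145·log₂ n ≤ 644 − 230 = 414, giving log₂ n ≤ 2.8552 and n ≤ 7.236. The largest whole number is 7.

7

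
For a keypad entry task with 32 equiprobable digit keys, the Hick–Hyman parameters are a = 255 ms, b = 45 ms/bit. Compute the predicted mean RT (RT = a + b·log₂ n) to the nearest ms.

log₂(32) = 5 bits, so RT = 255 + 45 × 5 ≈ 480.000 ms.

480 ms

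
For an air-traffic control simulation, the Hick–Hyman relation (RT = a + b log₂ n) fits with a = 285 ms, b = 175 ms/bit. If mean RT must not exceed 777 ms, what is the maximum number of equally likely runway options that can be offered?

Information budget: (777 − 285)/175 = 2.8114 bits, so n ≤ 2^2.8114 = 7.020 → at most 7.

7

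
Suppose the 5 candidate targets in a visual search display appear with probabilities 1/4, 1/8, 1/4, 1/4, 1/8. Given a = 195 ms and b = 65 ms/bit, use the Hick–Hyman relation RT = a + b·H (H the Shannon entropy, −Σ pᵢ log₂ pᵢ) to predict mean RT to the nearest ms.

341 ms

H = −Σ pᵢ log₂ pᵢ = 0.25·2 + 0.125·3 + 0.25·2 + 0.25·2 + 0.125·3 = 2.250 bits.
RT = 195 + 65 × 2.250 = 341.25 ms.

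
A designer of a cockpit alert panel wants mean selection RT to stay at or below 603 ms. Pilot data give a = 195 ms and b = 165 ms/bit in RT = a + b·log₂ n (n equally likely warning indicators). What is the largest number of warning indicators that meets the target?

5

Set 195 + 165·log₂ n ≤ 603 → log₂ n ≤ (603 − 195)/165 = 2.4727.
So n ≤ 2^2.4727 = 5.551; the largest integer n is 5.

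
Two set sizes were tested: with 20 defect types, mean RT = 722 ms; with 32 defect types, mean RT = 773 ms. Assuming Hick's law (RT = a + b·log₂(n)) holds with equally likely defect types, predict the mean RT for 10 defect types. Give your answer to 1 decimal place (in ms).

With log₂ n on the abscissa the relation is linear; from the two conditions:
  b = (773 − 722) / (log₂ 32 − log₂ 20) = 51 / (5 − 4.3219) = 75.213 ms/bit
  a = 722 − 75.213 × 4.3219 = 396.934 ms
Then RT(10) = 396.934 + 75.213 × log₂ 10 = 396.934 + 75.213 × 3.3219 ≈ 646.787 ms.

646.8 ms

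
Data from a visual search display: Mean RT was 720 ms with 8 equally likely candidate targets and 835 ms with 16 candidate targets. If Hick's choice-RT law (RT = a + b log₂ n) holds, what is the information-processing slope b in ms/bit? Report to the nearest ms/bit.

115 ms/bit

The slope on a log₂ axis is (835 − 720) / (4 − 3) = 115 ms/bit.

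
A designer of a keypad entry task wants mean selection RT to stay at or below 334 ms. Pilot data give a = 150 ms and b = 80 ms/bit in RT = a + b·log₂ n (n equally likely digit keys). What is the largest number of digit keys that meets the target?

4

Set 150 + 80·log₂ n ≤ 334 → log₂ n ≤ (334 − 150)/80 = 2.3000.
So n ≤ 2^2.3000 = 4.925; the largest integer n is 4.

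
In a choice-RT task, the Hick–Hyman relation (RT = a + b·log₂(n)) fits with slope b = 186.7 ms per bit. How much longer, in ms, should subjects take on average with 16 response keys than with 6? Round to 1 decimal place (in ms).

264.2 ms

ΔRT = (a + b log₂ n₂) − (a + b log₂ n₁) = b·(log₂ n₂ − log₂ n₁).
log₂(16) − log₂(6) = 4 − 2.5850 = 1.4150.
ΔRT = 186.7 × 1.4150 = 264.188 ms.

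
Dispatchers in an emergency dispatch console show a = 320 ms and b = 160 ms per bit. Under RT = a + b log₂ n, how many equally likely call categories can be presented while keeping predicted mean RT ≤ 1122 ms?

160·log₂ n ≤ 1122 − 320 = 802, giving log₂ n ≤ 5.0125 and n ≤ 32.278. The largest whole number is 32.

32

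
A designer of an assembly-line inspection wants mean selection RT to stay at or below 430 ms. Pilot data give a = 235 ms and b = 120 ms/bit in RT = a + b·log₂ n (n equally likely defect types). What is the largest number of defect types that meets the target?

3

Set 235 + 120·log₂ n ≤ 430 → log₂ n ≤ (430 − 235)/120 = 1.6250.
So n ≤ 2^1.6250 = 3.084; the largest integer n is 3.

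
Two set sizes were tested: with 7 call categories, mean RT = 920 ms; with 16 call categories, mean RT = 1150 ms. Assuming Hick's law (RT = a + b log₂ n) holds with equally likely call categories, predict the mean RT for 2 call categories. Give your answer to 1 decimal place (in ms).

RT is linear in log₂ n, so two points fix the line:
  b = (1150 − 920) / (log₂ 16 − log₂ 7) = 230 / (4 − 2.8074) = 192.849 ms/bit
  a = 920 − 192.849 × 2.8074 = 378.605 ms
Then RT(2) = 378.605 + 192.849 × log₂ 2 = 378.605 + 192.849 × 1 ≈ 571.454 ms.

571.5 ms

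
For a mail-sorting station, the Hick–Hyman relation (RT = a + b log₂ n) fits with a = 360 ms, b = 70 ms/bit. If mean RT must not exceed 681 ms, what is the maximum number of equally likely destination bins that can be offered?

24

70·log₂ n ≤ 681 − 360 = 321, giving log₂ n ≤ 4.5857 and n ≤ 24.013. The largest whole number is 24.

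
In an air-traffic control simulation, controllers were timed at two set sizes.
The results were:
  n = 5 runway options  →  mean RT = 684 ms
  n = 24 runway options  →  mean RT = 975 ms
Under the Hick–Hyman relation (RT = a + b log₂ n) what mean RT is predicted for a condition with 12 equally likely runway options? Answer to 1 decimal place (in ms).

846.4 ms

Fit slope and intercept:
  b = (975 − 684) / (log₂ 24 − log₂ 5) = 291 / (4.5850 − 2.3219) = 128.588 ms/bit
  a = 684 − 128.588 × 2.3219 = 385.427 ms
Then RT(12) = 385.427 + 128.588 × log₂ 12 = 385.427 + 128.588 × 3.5850 ≈ 846.412 ms.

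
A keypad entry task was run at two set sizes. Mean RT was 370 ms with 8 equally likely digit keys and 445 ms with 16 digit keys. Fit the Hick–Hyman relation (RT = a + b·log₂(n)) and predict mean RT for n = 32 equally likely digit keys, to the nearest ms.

RT is linear in log₂ n, so two points fix the line:
  b = (445 − 370) / (log₂ 16 − log₂ 8) = 75 / (4 − 3) = 75 ms/bit
  a = 370 − 75 × 3 = 145 ms
Then RT(32) = 145 + 75 × log₂ 32 = 145 + 75 × 5 ≈ 520.000 ms.

520 ms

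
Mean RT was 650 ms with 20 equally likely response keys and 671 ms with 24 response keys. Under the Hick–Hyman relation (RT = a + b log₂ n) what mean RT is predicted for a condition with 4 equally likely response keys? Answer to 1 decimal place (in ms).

With log₂ n on the abscissa the relation is linear; from the two conditions:
  b = (671 − 650) / (log₂ 24 − log₂ 20) = 21 / (4.5850 − 4.3219) = 79.837 ms/bit
  a = 650 − 79.837 × 4.3219 = 304.948 ms
Then RT(4) = 304.948 + 79.837 × log₂ 4 = 304.948 + 79.837 × 2 ≈ 464.623 ms.

464.6 ms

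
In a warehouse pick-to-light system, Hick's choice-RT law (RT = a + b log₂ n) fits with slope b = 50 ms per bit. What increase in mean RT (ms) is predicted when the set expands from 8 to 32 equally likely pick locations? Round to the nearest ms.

The intercept a cancels: ΔRT = b·(log₂ n₂ − log₂ n₁) = b·log₂(n₂/n₁).
log₂(32) − log₂(8) = log₂(32/8) = log₂(4) = 2.
ΔRT = 50 × 2.0000 = 100.000 ms.

100 ms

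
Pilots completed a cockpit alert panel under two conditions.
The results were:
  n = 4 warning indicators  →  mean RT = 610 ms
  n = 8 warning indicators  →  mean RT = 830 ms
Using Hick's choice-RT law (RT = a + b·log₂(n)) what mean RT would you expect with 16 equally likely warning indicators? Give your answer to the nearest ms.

With log₂ n on the abscissa the relation is linear; from the two conditions:
  b = (830 − 610) / (log₂ 8 − log₂ 4) = 220 / (3 − 2) = 220 ms/bit
  a = 610 − 220 × 2 = 170 ms
Then RT(16) = 170 + 220 × log₂ 16 = 170 + 220 × 4 ≈ 1050.000 ms.

1050 ms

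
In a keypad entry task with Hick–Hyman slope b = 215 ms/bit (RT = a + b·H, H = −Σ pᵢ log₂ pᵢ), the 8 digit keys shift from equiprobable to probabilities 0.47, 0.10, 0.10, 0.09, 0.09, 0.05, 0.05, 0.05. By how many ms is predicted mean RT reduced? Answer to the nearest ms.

The RT saving is b·ΔH. Equiprobable H₀ = log₂(8) = 3.0000 bits; with the given probabilities H = 2.4499 bits.
b·(H₀ − H) = 215 × (3.0000 − 2.4499) = 118.26 ms.

118 ms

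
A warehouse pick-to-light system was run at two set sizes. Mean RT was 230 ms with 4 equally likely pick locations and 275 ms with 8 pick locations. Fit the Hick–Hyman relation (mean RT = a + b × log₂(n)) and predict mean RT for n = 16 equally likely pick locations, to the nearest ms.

Fit slope and intercept:
  b = (275 − 230) / (log₂ 8 − log₂ 4) = 45 / (3 − 2) = 45 ms/bit
  a = 230 − 45 × 2 = 140 ms
Then RT(16) = 140 + 45 × log₂ 16 = 140 + 45 × 4 ≈ 320.000 ms.

320 ms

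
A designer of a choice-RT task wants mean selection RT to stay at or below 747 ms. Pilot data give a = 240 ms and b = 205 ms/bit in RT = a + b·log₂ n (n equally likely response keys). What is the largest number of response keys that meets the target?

205·log₂ n ≤ 747 − 240 = 507, giving log₂ n ≤ 2.4732 and n ≤ 5.553. The largest whole number is 5.

5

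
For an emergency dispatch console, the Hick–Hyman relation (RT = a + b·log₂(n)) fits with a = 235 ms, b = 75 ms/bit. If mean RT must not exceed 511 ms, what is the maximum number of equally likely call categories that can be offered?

Set 235 + 75·log₂ n ≤ 511 → log₂ n ≤ (511 − 235)/75 = 3.6800.
So n ≤ 2^3.6800 = 12.817; the largest integer n is 12.

12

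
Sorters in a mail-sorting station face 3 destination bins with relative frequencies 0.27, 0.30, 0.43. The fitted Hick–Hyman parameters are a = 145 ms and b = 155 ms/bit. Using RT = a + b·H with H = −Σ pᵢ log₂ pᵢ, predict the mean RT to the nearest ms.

386 ms

H = 0.27·log₂(1/0.27) + 0.30·log₂(1/0.30) + 0.43·log₂(1/0.43) = 1.5547 bits.
RT = 145 + 155 × 1.5547 = 385.97 ms.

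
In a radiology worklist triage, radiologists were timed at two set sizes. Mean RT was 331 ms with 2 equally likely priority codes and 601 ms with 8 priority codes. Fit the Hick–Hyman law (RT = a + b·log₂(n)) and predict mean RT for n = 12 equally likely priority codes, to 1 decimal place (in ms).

Fit slope and intercept:
  b = (601 − 331) / (log₂ 8 − log₂ 2) = 270 / (3 − 1) = 135.000 ms/bit
  a = 331 − 135.000 × 1 = 196.000 ms
Then RT(12) = 196.000 + 135.000 × log₂ 12 = 196.000 + 135.000 × 3.5850 ≈ 679.970 ms.

680.0 ms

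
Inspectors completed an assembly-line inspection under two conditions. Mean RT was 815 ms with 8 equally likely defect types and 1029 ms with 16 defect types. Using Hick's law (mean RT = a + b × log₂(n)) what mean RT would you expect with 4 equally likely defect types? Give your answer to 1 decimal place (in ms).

With log₂ n on the abscissa the relation is linear; from the two conditions:
  b = (1029 − 815) / (log₂ 16 − log₂ 8) = 214 / (4 − 3) = 214.000 ms/bit
  a = 815 − 214.000 × 3 = 173.000 ms
Then RT(4) = 173.000 + 214.000 × log₂ 4 = 173.000 + 214.000 × 2 ≈ 601.000 ms.

601.0 ms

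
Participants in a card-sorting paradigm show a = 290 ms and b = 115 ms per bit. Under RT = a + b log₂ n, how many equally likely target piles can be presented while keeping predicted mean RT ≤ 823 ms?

24

Set 290 + 115·log₂ n ≤ 823 → log₂ n ≤ (823 − 290)/115 = 4.6348.
So n ≤ 2^4.6348 = 24.843; the largest integer n is 24.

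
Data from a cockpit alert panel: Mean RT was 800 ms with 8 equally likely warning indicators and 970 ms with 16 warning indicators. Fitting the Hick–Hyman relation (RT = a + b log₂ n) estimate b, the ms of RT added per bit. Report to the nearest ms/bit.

170 ms/bit

The slope on a log₂ axis is (970 − 800) / (4 − 3) = 170 ms/bit.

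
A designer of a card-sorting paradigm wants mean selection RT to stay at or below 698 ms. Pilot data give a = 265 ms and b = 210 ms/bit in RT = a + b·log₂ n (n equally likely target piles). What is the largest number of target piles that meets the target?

210·log₂ n ≤ 698 − 265 = 433, giving log₂ n ≤ 2.0619 and n ≤ 4.175. The largest whole number is 4.

4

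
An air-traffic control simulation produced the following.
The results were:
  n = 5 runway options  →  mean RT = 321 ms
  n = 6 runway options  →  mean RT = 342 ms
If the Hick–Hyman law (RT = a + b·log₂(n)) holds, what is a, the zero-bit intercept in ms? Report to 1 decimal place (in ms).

135.6 ms

The slope on a log₂ axis is (342 − 321) / (2.5850 − 2.3219) = 79.837 ms/bit.
a = RT₁ − b·log₂ n₁ = 321 − 79.837 × 2.3219 = 135.623 ms.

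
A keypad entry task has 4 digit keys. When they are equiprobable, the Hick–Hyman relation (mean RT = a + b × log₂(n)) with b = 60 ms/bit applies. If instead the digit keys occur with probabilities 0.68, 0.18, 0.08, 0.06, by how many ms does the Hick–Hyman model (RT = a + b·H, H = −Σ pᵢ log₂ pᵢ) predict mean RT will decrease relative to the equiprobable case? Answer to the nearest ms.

38 ms

The RT saving is b·ΔH. Equiprobable H₀ = log₂(4) = 2.0000 bits; with the given probabilities H = 1.3587 bits.
b·(H₀ − H) = 60 × (2.0000 − 1.3587) = 38.48 ms.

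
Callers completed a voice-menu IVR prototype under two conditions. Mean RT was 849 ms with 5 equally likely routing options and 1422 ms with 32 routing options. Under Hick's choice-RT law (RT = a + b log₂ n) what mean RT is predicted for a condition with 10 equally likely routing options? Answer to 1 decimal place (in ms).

Solve the two-equation system in a and b:
  b = (1422 − 849) / (log₂ 32 − log₂ 5) = 573 / (5 − 2.3219) = 213.960 ms/bit
  a = 849 − 213.960 × 2.3219 = 352.200 ms
Then RT(10) = 352.200 + 213.960 × log₂ 10 = 352.200 + 213.960 × 3.3219 ≈ 1062.960 ms.

1063.0 ms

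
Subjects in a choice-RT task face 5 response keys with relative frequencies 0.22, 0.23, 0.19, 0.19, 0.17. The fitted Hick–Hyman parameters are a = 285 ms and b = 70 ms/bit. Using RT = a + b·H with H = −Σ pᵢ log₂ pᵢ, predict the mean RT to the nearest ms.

447 ms

H = 0.22·log₂(1/0.22) + 0.23·log₂(1/0.23) + 0.19·log₂(1/0.19) + 0.19·log₂(1/0.19) + 0.17·log₂(1/0.17) = 2.3133 bits.
RT = 285 + 70 × 2.3133 = 446.93 ms.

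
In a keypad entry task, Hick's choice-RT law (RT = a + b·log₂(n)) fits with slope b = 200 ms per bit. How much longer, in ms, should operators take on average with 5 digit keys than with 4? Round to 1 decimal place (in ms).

ΔRT = (a + b log₂ n₂) − (a + b log₂ n₁) = b·(log₂ n₂ − log₂ n₁).
log₂(5) − log₂(4) = 2.3219 − 2 = 0.3219.
ΔRT = 200 × 0.3219 = 64.386 ms.

64.4 ms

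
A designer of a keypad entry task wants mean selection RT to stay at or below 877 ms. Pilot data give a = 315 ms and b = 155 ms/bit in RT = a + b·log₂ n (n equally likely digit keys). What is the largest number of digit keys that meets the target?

12

155·log₂ n ≤ 877 − 315 = 562, giving log₂ n ≤ 3.6258 and n ≤ 12.345. The largest whole number is 12.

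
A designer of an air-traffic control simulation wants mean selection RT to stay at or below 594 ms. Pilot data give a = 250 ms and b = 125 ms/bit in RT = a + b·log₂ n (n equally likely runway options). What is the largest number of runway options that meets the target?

125·log₂ n ≤ 594 − 250 = 344, giving log₂ n ≤ 2.7520 and n ≤ 6.737. The largest whole number is 6.

6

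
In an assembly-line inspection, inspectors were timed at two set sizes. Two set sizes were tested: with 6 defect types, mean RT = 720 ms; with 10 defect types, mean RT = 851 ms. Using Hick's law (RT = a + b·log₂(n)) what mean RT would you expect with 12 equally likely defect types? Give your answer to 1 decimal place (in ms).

Fit slope and intercept:
  b = (851 − 720) / (log₂ 10 − log₂ 6) = 131 / (3.3219 − 2.5850) = 177.756 ms/bit
  a = 720 − 177.756 × 2.5850 = 260.508 ms
Then RT(12) = 260.508 + 177.756 × log₂ 12 = 260.508 + 177.756 × 3.5850 ≈ 897.756 ms.

897.8 ms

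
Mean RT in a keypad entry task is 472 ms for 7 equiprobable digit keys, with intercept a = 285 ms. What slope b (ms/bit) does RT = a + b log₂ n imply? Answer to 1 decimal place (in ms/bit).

7 alternatives carry log₂ 7 = 2.8074 bits; the choice cost is 472 − 285 = 187 ms, so b = 187/2.8074 = 66.611 ms/bit.

66.6 ms/bit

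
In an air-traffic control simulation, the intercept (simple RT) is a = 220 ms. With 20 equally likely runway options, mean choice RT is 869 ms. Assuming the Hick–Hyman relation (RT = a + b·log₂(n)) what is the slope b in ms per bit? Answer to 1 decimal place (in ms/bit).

150.2 ms/bit

20 alternatives carry log₂ 20 = 4.3219 bits; the choice cost is 869 − 220 = 649 ms, so b = 649/4.3219 = 150.164 ms/bit.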